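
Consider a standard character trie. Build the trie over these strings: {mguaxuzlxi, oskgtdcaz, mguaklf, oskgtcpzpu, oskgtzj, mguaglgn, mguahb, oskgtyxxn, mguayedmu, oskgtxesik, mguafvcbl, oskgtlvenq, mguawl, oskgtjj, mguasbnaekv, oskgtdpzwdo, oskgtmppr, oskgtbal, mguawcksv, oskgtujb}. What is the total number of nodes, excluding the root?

Insert word by word; a character creates a node only if that edge doesn't already exist:
  "mguaxuzlxi" → 10 new (m, g, u, a, x, u, z, l, x, i)
  "oskgtdcaz" → 9 new (o, s, k, g, t, d, c, a, z)
  "mguaklf" → prefix "mgua" already present; 3 new (k, l, f)
  "oskgtcpzpu" → prefix "oskgt" already present; 5 new (c, p, z, p, u)
  "oskgtzj" → prefix "oskgt" already present; 2 new (z, j)
  "mguaglgn" → prefix "mgua" already present; 4 new (g, l, g, n)
  "mguahb" → prefix "mgua" already present; 2 new (h, b)
  "oskgtyxxn" → prefix "oskgt" already present; 4 new (y, x, x, n)
  "mguayedmu" → prefix "mgua" already present; 5 new (y, e, d, m, u)
  "oskgtxesik" → prefix "oskgt" already present; 5 new (x, e, s, i, k)
  "mguafvcbl" → prefix "mgua" already present; 5 new (f, v, c, b, l)
  "oskgtlvenq" → prefix "oskgt" already present; 5 new (l, v, e, n, q)
  "mguawl" → prefix "mgua" already present; 2 new (w, l)
  "oskgtjj" → prefix "oskgt" already present; 2 new (j, j)
  "mguasbnaekv" → prefix "mgua" already present; 7 new (s, b, n, a, e, k, v)
  "oskgtdpzwdo" → prefix "oskgtd" already present; 5 new (p, z, w, d, o)
  "oskgtmppr" → prefix "oskgt" already present; 4 new (m, p, p, r)
  "oskgtbal" → prefix "oskgt" already present; 3 new (b, a, l)
  "mguawcksv" → prefix "mguaw" already present; 4 new (c, k, s, v)
  "oskgtujb" → prefix "oskgt" already present; 3 new (u, j, b)
Total nodes = 10 + 9 + 3 + 5 + 2 + 4 + 2 + 4 + 5 + 5 + 5 + 5 + 2 + 2 + 7 + 5 + 4 + 3 + 4 + 3 = 89

89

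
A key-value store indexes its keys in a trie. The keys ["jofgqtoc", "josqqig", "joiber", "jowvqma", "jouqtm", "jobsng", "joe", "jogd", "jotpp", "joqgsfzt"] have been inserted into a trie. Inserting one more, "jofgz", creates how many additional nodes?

1

"jofg" is already a path in the trie; the remaining "z" must be added.
So 5 − 4 = 1 new nodes.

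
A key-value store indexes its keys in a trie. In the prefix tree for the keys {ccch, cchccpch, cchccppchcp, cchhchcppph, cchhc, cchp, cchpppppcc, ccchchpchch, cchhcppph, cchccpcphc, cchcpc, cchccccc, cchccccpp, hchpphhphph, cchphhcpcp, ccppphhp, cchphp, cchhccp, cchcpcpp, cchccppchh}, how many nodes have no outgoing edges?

16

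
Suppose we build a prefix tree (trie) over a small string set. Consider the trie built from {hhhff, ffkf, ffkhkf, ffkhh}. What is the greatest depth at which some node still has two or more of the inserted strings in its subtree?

4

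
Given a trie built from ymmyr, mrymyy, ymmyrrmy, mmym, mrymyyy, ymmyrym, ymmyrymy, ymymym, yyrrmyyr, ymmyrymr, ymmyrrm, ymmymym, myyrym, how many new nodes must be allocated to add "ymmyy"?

1

Walking "ymmyy" from the root, the first 4 characters ("ymmy") follow existing edges; "y" is the first miss.
New nodes needed: |"ymmyy"| − 4 = 5 − 4 = 1.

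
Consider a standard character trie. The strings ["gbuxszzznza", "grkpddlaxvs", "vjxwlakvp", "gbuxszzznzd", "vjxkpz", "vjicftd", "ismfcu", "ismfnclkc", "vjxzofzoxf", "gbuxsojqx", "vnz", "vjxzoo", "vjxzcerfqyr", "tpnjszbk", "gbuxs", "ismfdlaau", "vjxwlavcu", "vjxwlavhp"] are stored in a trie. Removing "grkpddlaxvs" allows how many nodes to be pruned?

10

Walk "grkpddlaxvs" from the leaf back toward the root, removing each node that no remaining word uses.
The suffix "rkpddlaxvs" (10 nodes) is used only by "grkpddlaxvs"; the node for "g" still has the child "b", so pruning stops there.
Nodes removed: 10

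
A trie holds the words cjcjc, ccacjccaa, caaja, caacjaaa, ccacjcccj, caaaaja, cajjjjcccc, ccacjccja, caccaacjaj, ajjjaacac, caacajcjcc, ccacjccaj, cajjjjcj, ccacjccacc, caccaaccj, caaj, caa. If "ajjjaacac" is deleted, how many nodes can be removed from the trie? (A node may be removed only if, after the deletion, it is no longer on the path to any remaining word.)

9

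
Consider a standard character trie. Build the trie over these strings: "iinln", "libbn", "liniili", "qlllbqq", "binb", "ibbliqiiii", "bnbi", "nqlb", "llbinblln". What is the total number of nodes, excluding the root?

Insert word by word; a character creates a node only if that edge doesn't already exist:
  "iinln" → 5 new (i, i, n, l, n)
  "libbn" → 5 new (l, i, b, b, n)
  "liniili" → prefix "li" already present; 5 new (n, i, i, l, i)
  "qlllbqq" → 7 new (q, l, l, l, b, q, q)
  "binb" → 4 new (b, i, n, b)
  "ibbliqiiii" → prefix "i" already present; 9 new (b, b, l, i, q, i, i, i, i)
  "bnbi" → prefix "b" already present; 3 new (n, b, i)
  "nqlb" → 4 new (n, q, l, b)
  "llbinblln" → prefix "l" already present; 8 new (l, b, i, n, b, l, l, n)
Total nodes = 5 + 5 + 5 + 7 + 4 + 9 + 3 + 4 + 8 = 50

50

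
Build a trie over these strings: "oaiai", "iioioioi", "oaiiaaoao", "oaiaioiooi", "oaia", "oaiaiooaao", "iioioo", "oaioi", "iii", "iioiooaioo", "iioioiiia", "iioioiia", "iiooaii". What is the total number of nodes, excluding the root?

44

For each word, the new-node count is its length minus the longest prefix already in the trie:
  "oaiai" → 5 new (o, a, i, a, i)
  "iioioioi" → 8 new (i, i, o, i, o, i, o, i)
  "oaiiaaoao" → prefix "oai" already present; 6 new (i, a, a, o, a, o)
  "oaiaioiooi" → prefix "oaiai" already present; 5 new (o, i, o, o, i)
  "oaia" → prefix "oaia" already present; 0 new (none)
  "oaiaiooaao" → prefix "oaiaio" already present; 4 new (o, a, a, o)
  "iioioo" → prefix "iioio" already present; 1 new (o)
  "oaioi" → prefix "oai" already present; 2 new (o, i)
  "iii" → prefix "ii" already present; 1 new (i)
  "iioiooaioo" → prefix "iioioo" already present; 4 new (a, i, o, o)
  "iioioiiia" → prefix "iioioi" already present; 3 new (i, i, a)
  "iioioiia" → prefix "iioioii" already present; 1 new (a)
  "iiooaii" → prefix "iio" already present; 4 new (o, a, i, i)
Total nodes = 5 + 8 + 6 + 5 + 0 + 4 + 1 + 2 + 1 + 4 + 3 + 1 + 4 = 44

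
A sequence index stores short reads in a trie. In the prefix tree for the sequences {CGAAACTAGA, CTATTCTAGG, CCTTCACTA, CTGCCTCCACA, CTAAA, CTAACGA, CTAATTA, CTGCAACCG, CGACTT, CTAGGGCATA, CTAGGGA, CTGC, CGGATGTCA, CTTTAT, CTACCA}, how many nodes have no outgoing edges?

14

Leaves are exactly the stored words that no other stored word extends.
Those words: "CCTTCACTA", "CGAAACTAGA", "CGACTT", "CGGATGTCA", "CTAAA", "CTAACGA", "CTAATTA", "CTACCA", "CTAGGGA", "CTAGGGCATA", "CTATTCTAGG", "CTGCAACCG", "CTGCCTCCACA", "CTTTAT"
Leaf count: 14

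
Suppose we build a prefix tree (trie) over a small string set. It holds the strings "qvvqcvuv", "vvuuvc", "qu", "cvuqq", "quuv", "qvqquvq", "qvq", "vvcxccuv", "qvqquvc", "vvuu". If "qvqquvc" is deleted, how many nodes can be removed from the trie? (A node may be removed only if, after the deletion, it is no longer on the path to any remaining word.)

1

Walk "qvqquvc" from the leaf back toward the root, removing each node that no remaining word uses.
The suffix "c" (1 node) is used only by "qvqquvc"; the node for "qvqquv" still has the child "q", so pruning stops there.
Nodes removed: 1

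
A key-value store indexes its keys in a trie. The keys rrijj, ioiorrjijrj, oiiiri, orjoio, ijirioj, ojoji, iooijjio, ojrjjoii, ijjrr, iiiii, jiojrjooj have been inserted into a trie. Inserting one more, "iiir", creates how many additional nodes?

Walking "iiir" from the root, the first 3 characters ("iii") follow existing edges; "r" is the first miss.
Each of the 1 remaining characters creates one node.

1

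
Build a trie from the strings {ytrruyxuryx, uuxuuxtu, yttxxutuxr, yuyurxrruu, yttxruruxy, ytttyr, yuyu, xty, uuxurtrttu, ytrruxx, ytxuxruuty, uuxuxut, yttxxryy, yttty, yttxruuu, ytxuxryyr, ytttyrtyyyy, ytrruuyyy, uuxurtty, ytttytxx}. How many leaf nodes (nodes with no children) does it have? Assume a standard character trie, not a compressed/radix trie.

A leaf is a node with no children — equivalently, the end of a word that is not a proper prefix of any other stored word.
Those words: "uuxurtrttu", "uuxurtty", "uuxuuxtu", "uuxuxut", "xty", "ytrruuyyy", "ytrruxx", "ytrruyxuryx", "ytttyrtyyyy", "ytttytxx", "yttxruruxy", "yttxruuu", "yttxxryy", "yttxxutuxr", "ytxuxruuty", "ytxuxryyr", "yuyurxrruu"
Leaf count: 17

17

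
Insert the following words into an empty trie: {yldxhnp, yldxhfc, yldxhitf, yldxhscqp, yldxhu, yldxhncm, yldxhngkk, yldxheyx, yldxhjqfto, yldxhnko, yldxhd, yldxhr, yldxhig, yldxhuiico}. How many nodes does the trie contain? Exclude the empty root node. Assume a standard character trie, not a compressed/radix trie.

39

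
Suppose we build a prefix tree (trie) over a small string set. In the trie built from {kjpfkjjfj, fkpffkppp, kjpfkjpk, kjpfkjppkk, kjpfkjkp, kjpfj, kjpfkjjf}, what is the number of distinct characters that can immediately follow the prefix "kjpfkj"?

Walk "kjpfkj" from the root, arriving at one node.
Distinct next characters after "kjpfkj": j, k, p.
That node has 3 child edges.

3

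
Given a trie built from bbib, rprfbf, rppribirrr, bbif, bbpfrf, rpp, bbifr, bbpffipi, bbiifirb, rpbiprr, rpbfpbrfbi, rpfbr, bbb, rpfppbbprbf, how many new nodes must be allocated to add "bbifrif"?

2

"bbifr" is already a path in the trie; the remaining "if" must be added.
Each of the 2 remaining characters creates one node.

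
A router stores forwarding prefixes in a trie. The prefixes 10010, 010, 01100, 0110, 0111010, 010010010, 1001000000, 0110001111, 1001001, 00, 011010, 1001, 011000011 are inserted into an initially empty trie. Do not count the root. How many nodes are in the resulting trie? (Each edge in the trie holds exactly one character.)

38

Count nodes per top-level branch (shared prefixes stored once):
  '0'-branch (00, 010, 010010010, 0110, 01100, 011000011, 0110001111, 011010, 0111010): 27 nodes
  '1'-branch (1001, 10010, 1001000000, 1001001): 11 nodes
Sum: 38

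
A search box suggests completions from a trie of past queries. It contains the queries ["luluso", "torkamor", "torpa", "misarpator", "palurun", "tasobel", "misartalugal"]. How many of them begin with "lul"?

1

Walk to "lul"; the words in its subtree are exactly those with that prefix.
Matches: "luluso"
Count: 1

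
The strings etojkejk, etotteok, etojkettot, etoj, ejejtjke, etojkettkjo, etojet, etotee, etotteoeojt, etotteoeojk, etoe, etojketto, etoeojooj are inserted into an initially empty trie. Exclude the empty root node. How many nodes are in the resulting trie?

Trace insertions, counting only characters that open a new branch:
  "etojkejk" → 8 new (e, t, o, j, k, e, j, k)
  "etotteok" → prefix "eto" already present; 5 new (t, t, e, o, k)
  "etojkettot" → prefix "etojke" already present; 4 new (t, t, o, t)
  "etoj" → prefix "etoj" already present; 0 new (none)
  "ejejtjke" → prefix "e" already present; 7 new (j, e, j, t, j, k, e)
  "etojkettkjo" → prefix "etojkett" already present; 3 new (k, j, o)
  "etojet" → prefix "etoj" already present; 2 new (e, t)
  "etotee" → prefix "etot" already present; 2 new (e, e)
  "etotteoeojt" → prefix "etotteo" already present; 4 new (e, o, j, t)
  "etotteoeojk" → prefix "etotteoeoj" already present; 1 new (k)
  "etoe" → prefix "eto" already present; 1 new (e)
  "etojketto" → prefix "etojketto" already present; 0 new (none)
  "etoeojooj" → prefix "etoe" already present; 5 new (o, j, o, o, j)
Total nodes = 8 + 5 + 4 + 0 + 7 + 3 + 2 + 2 + 4 + 1 + 1 + 0 + 5 = 42

42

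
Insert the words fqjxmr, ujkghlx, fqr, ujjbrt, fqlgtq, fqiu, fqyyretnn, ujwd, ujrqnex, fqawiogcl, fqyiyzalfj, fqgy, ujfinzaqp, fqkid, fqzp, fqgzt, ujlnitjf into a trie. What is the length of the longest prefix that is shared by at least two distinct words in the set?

Look for the deepest trie node that still has at least two words in its subtree.
"fqgy" and "fqgzt" agree on "fqg" (3 characters) before diverging; nothing deeper is shared.
Longest shared-prefix length: 3

3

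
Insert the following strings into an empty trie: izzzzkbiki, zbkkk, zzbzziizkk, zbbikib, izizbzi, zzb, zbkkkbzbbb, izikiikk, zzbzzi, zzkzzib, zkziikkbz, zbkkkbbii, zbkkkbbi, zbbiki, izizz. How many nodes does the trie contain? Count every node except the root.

61

Count nodes per top-level branch (shared prefixes stored once):
  'i'-branch (izikiikk, izizbzi, izizz, izzzzkbiki): 21 nodes
  'z'-branch (zbbiki, zbbikib, zbkkk, zbkkkbbi, zbkkkbbii, zbkkkbzbbb, zkziikkbz, zzb, zzbzzi, zzbzziizkk, zzkzzib): 40 nodes
Sum: 61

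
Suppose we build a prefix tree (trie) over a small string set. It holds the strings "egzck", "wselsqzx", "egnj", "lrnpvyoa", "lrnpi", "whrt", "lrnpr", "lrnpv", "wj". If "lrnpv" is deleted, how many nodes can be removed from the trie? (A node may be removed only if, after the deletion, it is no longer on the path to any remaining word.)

0

After clearing the end-marker at "lrnpv", prune upward until reaching a node still needed by another word.
Every node on "lrnpv" is still needed (e.g. by "lrnpvyoa"), so nothing is freed.
Nodes removed: 0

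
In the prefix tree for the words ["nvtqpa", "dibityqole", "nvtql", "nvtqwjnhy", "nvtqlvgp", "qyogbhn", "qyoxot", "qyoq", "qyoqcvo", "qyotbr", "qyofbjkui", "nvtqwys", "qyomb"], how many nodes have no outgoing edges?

A leaf is a node with no children — equivalently, the end of a word that is not a proper prefix of any other stored word.
Those words: "dibityqole", "nvtqlvgp", "nvtqpa", "nvtqwjnhy", "nvtqwys", "qyofbjkui", "qyogbhn", "qyomb", "qyoqcvo", "qyotbr", "qyoxot"
Leaf count: 11

11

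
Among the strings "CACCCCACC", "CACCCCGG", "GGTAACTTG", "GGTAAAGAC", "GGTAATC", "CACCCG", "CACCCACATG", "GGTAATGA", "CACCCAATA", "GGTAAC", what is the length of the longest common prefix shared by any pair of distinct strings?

The deepest shared node is where two words last agree before diverging.
e.g. "CACCCAATA" and "CACCCACATG" share the prefix "CACCCA" of length 6; no pair shares a longer one.
Longest shared-prefix length: 6

6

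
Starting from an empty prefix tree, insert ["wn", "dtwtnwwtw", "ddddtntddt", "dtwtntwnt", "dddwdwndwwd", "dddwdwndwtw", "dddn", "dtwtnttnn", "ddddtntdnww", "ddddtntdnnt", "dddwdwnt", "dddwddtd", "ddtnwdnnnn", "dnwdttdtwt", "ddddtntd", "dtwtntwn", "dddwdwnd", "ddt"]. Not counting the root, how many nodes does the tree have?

64

Insert word by word; a character creates a node only if that edge doesn't already exist:
  "wn" → 2 new (w, n)
  "dtwtnwwtw" → 9 new (d, t, w, t, n, w, w, t, w)
  "ddddtntddt" → prefix "d" already present; 9 new (d, d, d, t, n, t, d, d, t)
  "dtwtntwnt" → prefix "dtwtn" already present; 4 new (t, w, n, t)
  "dddwdwndwwd" → prefix "ddd" already present; 8 new (w, d, w, n, d, w, w, d)
  "dddwdwndwtw" → prefix "dddwdwndw" already present; 2 new (t, w)
  "dddn" → prefix "ddd" already present; 1 new (n)
  "dtwtnttnn" → prefix "dtwtnt" already present; 3 new (t, n, n)
  "ddddtntdnww" → prefix "ddddtntd" already present; 3 new (n, w, w)
  "ddddtntdnnt" → prefix "ddddtntdn" already present; 2 new (n, t)
  "dddwdwnt" → prefix "dddwdwn" already present; 1 new (t)
  "dddwddtd" → prefix "dddwd" already present; 3 new (d, t, d)
  "ddtnwdnnnn" → prefix "dd" already present; 8 new (t, n, w, d, n, n, n, n)
  "dnwdttdtwt" → prefix "d" already present; 9 new (n, w, d, t, t, d, t, w, t)
  "ddddtntd" → prefix "ddddtntd" already present; 0 new (none)
  "dtwtntwn" → prefix "dtwtntwn" already present; 0 new (none)
  "dddwdwnd" → prefix "dddwdwnd" already present; 0 new (none)
  "ddt" → prefix "ddt" already present; 0 new (none)
Total nodes = 2 + 9 + 9 + 4 + 8 + 2 + 1 + 3 + 3 + 2 + 1 + 3 + 8 + 9 + 0 + 0 + 0 + 0 = 64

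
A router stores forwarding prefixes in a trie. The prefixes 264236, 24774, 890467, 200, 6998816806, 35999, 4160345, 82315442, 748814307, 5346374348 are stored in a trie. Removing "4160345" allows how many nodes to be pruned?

7

Walk "4160345" from the leaf back toward the root, removing each node that no remaining word uses.
No other word shares any prefix with "4160345", so all 7 of its nodes go.
Nodes removed: 7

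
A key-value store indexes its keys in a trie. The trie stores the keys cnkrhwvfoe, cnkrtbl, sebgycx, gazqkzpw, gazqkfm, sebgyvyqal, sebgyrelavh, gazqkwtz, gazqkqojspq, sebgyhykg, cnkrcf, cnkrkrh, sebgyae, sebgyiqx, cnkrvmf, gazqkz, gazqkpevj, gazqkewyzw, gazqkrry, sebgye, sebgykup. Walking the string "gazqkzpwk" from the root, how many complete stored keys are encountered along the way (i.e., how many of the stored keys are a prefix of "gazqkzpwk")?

Check each prefix of "gazqkzpwk" against the stored set — each match is an end-marker on the path.
Prefixes of the query that are stored words: "gazqkz", "gazqkzpw"
Count: 2

2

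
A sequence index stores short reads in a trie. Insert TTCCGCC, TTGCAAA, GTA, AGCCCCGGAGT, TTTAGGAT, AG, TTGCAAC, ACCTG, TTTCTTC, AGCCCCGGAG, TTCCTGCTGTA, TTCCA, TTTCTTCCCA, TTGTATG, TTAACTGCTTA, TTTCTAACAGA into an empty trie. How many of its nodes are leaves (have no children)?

13

A leaf is a node with no children — equivalently, the end of a word that is not a proper prefix of any other stored word.
Those words: "ACCTG", "AGCCCCGGAGT", "GTA", "TTAACTGCTTA", "TTCCA", "TTCCGCC", "TTCCTGCTGTA", "TTGCAAA", "TTGCAAC", "TTGTATG", "TTTAGGAT", "TTTCTAACAGA", "TTTCTTCCCA"
Leaf count: 13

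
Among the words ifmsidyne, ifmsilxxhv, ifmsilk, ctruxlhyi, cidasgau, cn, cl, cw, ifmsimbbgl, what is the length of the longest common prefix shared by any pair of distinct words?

6

The deepest shared node is where two words last agree before diverging.
e.g. "ifmsilk" and "ifmsilxxhv" share the prefix "ifmsil" of length 6; no pair shares a longer one.
Longest shared-prefix length: 6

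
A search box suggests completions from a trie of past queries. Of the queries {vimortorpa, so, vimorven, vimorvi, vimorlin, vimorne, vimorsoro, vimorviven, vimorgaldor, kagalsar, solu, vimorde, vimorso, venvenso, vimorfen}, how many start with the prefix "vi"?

11

Walk to "vi"; the words in its subtree are exactly those with that prefix.
Words under "vi": vimorde, vimorfen, vimorgaldor, vimorlin, vimorne, vimorso, vimorsoro, vimortorpa, vimorven, vimorvi, vimorviven
Count: 11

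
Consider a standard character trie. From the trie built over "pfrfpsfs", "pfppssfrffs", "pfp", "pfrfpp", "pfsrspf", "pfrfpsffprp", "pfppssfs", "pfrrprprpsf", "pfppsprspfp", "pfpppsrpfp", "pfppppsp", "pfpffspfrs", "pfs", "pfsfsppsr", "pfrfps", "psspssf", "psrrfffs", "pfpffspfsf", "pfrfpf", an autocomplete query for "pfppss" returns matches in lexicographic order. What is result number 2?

pfppssfs

Filter for "pfppss…" and sort: "pfppssfrffs", "pfppssfs"
The 2nd is pfppssfs.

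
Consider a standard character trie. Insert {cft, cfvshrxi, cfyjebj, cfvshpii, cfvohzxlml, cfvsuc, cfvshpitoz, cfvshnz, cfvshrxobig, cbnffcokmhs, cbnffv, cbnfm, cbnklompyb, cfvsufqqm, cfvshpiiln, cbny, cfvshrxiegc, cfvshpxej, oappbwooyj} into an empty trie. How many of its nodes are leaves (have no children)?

17

A leaf is a node with no children — equivalently, the end of a word that is not a proper prefix of any other stored word.
Those words: "cbnffcokmhs", "cbnffv", "cbnfm", "cbnklompyb", "cbny", "cft", "cfvohzxlml", "cfvshnz", "cfvshpiiln", "cfvshpitoz", "cfvshpxej", "cfvshrxiegc", "cfvshrxobig", "cfvsuc", "cfvsufqqm", "cfyjebj", "oappbwooyj"
Leaf count: 17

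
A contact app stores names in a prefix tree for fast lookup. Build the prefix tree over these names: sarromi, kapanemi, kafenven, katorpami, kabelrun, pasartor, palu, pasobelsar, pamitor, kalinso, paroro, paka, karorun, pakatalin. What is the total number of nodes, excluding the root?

77

For each word, the new-node count is its length minus the longest prefix already in the trie:
  "sarromi" → 7 new (s, a, r, r, o, m, i)
  "kapanemi" → 8 new (k, a, p, a, n, e, m, i)
  "kafenven" → prefix "ka" already present; 6 new (f, e, n, v, e, n)
  "katorpami" → prefix "ka" already present; 7 new (t, o, r, p, a, m, i)
  "kabelrun" → prefix "ka" already present; 6 new (b, e, l, r, u, n)
  "pasartor" → 8 new (p, a, s, a, r, t, o, r)
  "palu" → prefix "pa" already present; 2 new (l, u)
  "pasobelsar" → prefix "pas" already present; 7 new (o, b, e, l, s, a, r)
  "pamitor" → prefix "pa" already present; 5 new (m, i, t, o, r)
  "kalinso" → prefix "ka" already present; 5 new (l, i, n, s, o)
  "paroro" → prefix "pa" already present; 4 new (r, o, r, o)
  "paka" → prefix "pa" already present; 2 new (k, a)
  "karorun" → prefix "ka" already present; 5 new (r, o, r, u, n)
  "pakatalin" → prefix "paka" already present; 5 new (t, a, l, i, n)
Total nodes = 7 + 8 + 6 + 7 + 6 + 8 + 2 + 7 + 5 + 5 + 4 + 2 + 5 + 5 = 77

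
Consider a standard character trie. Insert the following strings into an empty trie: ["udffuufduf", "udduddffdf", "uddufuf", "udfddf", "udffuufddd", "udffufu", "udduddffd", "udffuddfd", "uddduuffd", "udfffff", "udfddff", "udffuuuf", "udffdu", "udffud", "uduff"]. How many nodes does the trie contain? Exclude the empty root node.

Insert word by word; a character creates a node only if that edge doesn't already exist:
  "udffuufduf" → 10 new (u, d, f, f, u, u, f, d, u, f)
  "udduddffdf" → prefix "ud" already present; 8 new (d, u, d, d, f, f, d, f)
  "uddufuf" → prefix "uddu" already present; 3 new (f, u, f)
  "udfddf" → prefix "udf" already present; 3 new (d, d, f)
  "udffuufddd" → prefix "udffuufd" already present; 2 new (d, d)
  "udffufu" → prefix "udffu" already present; 2 new (f, u)
  "udduddffd" → prefix "udduddffd" already present; 0 new (none)
  "udffuddfd" → prefix "udffu" already present; 4 new (d, d, f, d)
  "uddduuffd" → prefix "udd" already present; 6 new (d, u, u, f, f, d)
  "udfffff" → prefix "udff" already present; 3 new (f, f, f)
  "udfddff" → prefix "udfddf" already present; 1 new (f)
  "udffuuuf" → prefix "udffuu" already present; 2 new (u, f)
  "udffdu" → prefix "udff" already present; 2 new (d, u)
  "udffud" → prefix "udffud" already present; 0 new (none)
  "uduff" → prefix "ud" already present; 3 new (u, f, f)
Total nodes = 10 + 8 + 3 + 3 + 2 + 2 + 0 + 4 + 6 + 3 + 1 + 2 + 2 + 0 + 3 = 49

49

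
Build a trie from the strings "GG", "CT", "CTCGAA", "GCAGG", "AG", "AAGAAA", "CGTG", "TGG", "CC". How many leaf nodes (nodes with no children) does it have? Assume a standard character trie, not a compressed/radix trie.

A leaf is a node with no children — equivalently, the end of a word that is not a proper prefix of any other stored word.
Those words: "AAGAAA", "AG", "CC", "CGTG", "CTCGAA", "GCAGG", "GG", "TGG"
Leaf count: 8

8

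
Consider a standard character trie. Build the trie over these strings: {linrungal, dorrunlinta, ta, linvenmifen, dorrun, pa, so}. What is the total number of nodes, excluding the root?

Count nodes per top-level branch (shared prefixes stored once):
  'd'-branch (dorrun, dorrunlinta): 11 nodes
  'l'-branch (linrungal, linvenmifen): 17 nodes
  'p'-branch (pa): 2 nodes
  's'-branch (so): 2 nodes
  't'-branch (ta): 2 nodes
Sum: 34

34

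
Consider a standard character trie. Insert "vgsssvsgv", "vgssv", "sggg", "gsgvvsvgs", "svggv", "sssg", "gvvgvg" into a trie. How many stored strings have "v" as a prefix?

2

Filter for entries beginning with "v":
Words under "v": vgsssvsgv, vgssv
Count: 2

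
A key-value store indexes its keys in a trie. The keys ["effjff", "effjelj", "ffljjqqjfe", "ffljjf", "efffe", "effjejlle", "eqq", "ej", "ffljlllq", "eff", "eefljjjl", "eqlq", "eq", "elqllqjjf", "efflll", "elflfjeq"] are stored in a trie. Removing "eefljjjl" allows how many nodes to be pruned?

A node on "eefljjjl"'s path can go only if nothing else ends at it or branches off below it.
The suffix "efljjjl" (7 nodes) is used only by "eefljjjl"; the node for "e" still has the child "f", so pruning stops there.
Nodes removed: 7

7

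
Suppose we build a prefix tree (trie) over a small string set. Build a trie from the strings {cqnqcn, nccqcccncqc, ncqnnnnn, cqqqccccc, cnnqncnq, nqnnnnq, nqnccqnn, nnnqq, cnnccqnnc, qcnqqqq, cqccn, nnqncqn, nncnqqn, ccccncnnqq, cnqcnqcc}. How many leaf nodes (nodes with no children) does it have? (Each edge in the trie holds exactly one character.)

Leaves are exactly the stored words that no other stored word extends.
Those words: "ccccncnnqq", "cnnccqnnc", "cnnqncnq", "cnqcnqcc", "cqccn", "cqnqcn", "cqqqccccc", "nccqcccncqc", "ncqnnnnn", "nncnqqn", "nnnqq", "nnqncqn", "nqnccqnn", "nqnnnnq", "qcnqqqq"
Leaf count: 15

15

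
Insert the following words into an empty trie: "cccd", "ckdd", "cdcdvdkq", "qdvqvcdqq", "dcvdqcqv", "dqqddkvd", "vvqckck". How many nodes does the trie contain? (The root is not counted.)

45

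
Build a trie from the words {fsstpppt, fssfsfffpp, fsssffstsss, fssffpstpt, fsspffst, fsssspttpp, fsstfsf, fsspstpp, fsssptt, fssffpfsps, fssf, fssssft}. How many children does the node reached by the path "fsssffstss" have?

1

Walk "fsssffstss" from the root, arriving at one node.
Characters that immediately follow "fsssffstss" among the stored strings: {s}.
That node has 1 child edge.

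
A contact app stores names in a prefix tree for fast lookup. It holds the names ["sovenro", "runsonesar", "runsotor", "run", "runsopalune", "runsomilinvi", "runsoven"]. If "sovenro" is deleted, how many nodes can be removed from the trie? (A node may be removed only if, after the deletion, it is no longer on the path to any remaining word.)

7

After clearing the end-marker at "sovenro", prune upward until reaching a node still needed by another word.
No other word shares any prefix with "sovenro", so all 7 of its nodes go.
Nodes removed: 7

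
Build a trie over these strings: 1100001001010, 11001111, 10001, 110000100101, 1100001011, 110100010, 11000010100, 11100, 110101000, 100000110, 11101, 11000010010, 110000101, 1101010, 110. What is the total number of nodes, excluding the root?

Insert word by word; a character creates a node only if that edge doesn't already exist:
  "1100001001010" → 13 new (1, 1, 0, 0, 0, 0, 1, 0, 0, 1, 0, 1, 0)
  "11001111" → prefix "1100" already present; 4 new (1, 1, 1, 1)
  "10001" → prefix "1" already present; 4 new (0, 0, 0, 1)
  "110000100101" → prefix "110000100101" already present; 0 new (none)
  "1100001011" → prefix "11000010" already present; 2 new (1, 1)
  "110100010" → prefix "110" already present; 6 new (1, 0, 0, 0, 1, 0)
  "11000010100" → prefix "110000101" already present; 2 new (0, 0)
  "11100" → prefix "11" already present; 3 new (1, 0, 0)
  "110101000" → prefix "11010" already present; 4 new (1, 0, 0, 0)
  "100000110" → prefix "1000" already present; 5 new (0, 0, 1, 1, 0)
  "11101" → prefix "1110" already present; 1 new (1)
  "11000010010" → prefix "11000010010" already present; 0 new (none)
  "110000101" → prefix "110000101" already present; 0 new (none)
  "1101010" → prefix "1101010" already present; 0 new (none)
  "110" → prefix "110" already present; 0 new (none)
Total nodes = 13 + 4 + 4 + 0 + 2 + 6 + 2 + 3 + 4 + 5 + 1 + 0 + 0 + 0 + 0 = 44

44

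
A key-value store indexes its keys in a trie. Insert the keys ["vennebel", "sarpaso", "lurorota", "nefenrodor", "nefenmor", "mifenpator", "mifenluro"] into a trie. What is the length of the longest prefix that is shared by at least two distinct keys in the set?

5

Look for the deepest trie node that still has at least two words in its subtree.
e.g. "mifenluro" and "mifenpator" share the prefix "mifen" of length 5; no pair shares a longer one.
Longest shared-prefix length: 5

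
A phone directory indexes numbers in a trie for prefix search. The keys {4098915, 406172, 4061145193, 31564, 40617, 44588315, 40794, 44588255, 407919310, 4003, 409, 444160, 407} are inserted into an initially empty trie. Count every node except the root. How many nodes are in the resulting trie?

For each word, the new-node count is its length minus the longest prefix already in the trie:
  "4098915" → 7 new (4, 0, 9, 8, 9, 1, 5)
  "406172" → prefix "40" already present; 4 new (6, 1, 7, 2)
  "4061145193" → prefix "4061" already present; 6 new (1, 4, 5, 1, 9, 3)
  "31564" → 5 new (3, 1, 5, 6, 4)
  "40617" → prefix "40617" already present; 0 new (none)
  "44588315" → prefix "4" already present; 7 new (4, 5, 8, 8, 3, 1, 5)
  "40794" → prefix "40" already present; 3 new (7, 9, 4)
  "44588255" → prefix "44588" already present; 3 new (2, 5, 5)
  "407919310" → prefix "4079" already present; 5 new (1, 9, 3, 1, 0)
  "4003" → prefix "40" already present; 2 new (0, 3)
  "409" → prefix "409" already present; 0 new (none)
  "444160" → prefix "44" already present; 4 new (4, 1, 6, 0)
  "407" → prefix "407" already present; 0 new (none)
Total nodes = 7 + 4 + 6 + 5 + 0 + 7 + 3 + 3 + 5 + 2 + 0 + 4 + 0 = 46

46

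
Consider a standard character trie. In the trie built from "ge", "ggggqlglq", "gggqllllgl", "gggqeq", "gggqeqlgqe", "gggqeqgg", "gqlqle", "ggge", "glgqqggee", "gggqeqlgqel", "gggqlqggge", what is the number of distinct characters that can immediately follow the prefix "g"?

4

The children of the "g" node are the distinct next characters among strings starting with "g".
Characters that immediately follow "g" among the stored strings: {e, g, l, q}.
That node has 4 child edges.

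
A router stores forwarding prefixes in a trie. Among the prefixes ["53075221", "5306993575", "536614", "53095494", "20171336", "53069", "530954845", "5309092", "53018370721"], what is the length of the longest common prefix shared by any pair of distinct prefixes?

6

Equivalently: take the maximum, over all pairs, of their longest common prefix length.
e.g. "530954845" and "53095494" share the prefix "530954" of length 6; no pair shares a longer one.
Longest shared-prefix length: 6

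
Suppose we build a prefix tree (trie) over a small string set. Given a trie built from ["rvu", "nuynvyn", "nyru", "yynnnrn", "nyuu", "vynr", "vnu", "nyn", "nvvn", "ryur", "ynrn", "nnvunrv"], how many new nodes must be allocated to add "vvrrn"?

4

"v" is already a path in the trie; the remaining "vrrn" must be added.
Each of the 4 remaining characters creates one node.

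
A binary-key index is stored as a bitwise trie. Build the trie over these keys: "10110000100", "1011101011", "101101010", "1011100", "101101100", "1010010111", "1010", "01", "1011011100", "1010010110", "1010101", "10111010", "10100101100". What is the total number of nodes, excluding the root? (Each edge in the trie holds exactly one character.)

For each word, the new-node count is its length minus the longest prefix already in the trie:
  "10110000100" → 11 new (1, 0, 1, 1, 0, 0, 0, 0, 1, 0, 0)
  "1011101011" → prefix "1011" already present; 6 new (1, 0, 1, 0, 1, 1)
  "101101010" → prefix "10110" already present; 4 new (1, 0, 1, 0)
  "1011100" → prefix "101110" already present; 1 new (0)
  "101101100" → prefix "101101" already present; 3 new (1, 0, 0)
  "1010010111" → prefix "101" already present; 7 new (0, 0, 1, 0, 1, 1, 1)
  "1010" → prefix "1010" already present; 0 new (none)
  "01" → 2 new (0, 1)
  "1011011100" → prefix "1011011" already present; 3 new (1, 0, 0)
  "1010010110" → prefix "101001011" already present; 1 new (0)
  "1010101" → prefix "1010" already present; 3 new (1, 0, 1)
  "10111010" → prefix "10111010" already present; 0 new (none)
  "10100101100" → prefix "1010010110" already present; 1 new (0)
Total nodes = 11 + 6 + 4 + 1 + 3 + 7 + 0 + 2 + 3 + 1 + 3 + 0 + 1 = 42

42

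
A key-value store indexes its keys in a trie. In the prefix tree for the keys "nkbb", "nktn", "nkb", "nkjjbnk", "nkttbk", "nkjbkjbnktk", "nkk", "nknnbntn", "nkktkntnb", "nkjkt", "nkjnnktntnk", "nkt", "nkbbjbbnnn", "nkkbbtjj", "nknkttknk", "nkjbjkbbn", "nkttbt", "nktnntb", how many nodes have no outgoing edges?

13

Leaves are exactly the stored words that no other stored word extends.
Those words: "nkbbjbbnnn", "nkjbjkbbn", "nkjbkjbnktk", "nkjjbnk", "nkjkt", "nkjnnktntnk", "nkkbbtjj", "nkktkntnb", "nknkttknk", "nknnbntn", "nktnntb", "nkttbk", "nkttbt"
Leaf count: 13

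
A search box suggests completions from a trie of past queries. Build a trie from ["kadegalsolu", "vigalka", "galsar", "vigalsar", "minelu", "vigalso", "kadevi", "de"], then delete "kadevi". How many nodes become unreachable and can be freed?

A node on "kadevi"'s path can go only if nothing else ends at it or branches off below it.
The suffix "vi" (2 nodes) is used only by "kadevi"; the node for "kade" still has the child "g", so pruning stops there.
Nodes removed: 2

2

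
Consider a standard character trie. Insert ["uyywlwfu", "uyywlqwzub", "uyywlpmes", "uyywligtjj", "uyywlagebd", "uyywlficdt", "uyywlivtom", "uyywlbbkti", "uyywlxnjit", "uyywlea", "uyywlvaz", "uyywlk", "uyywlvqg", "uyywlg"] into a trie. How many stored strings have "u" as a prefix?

14

Walk to "u"; the words in its subtree are exactly those with that prefix.
Words under "u": uyywlagebd, uyywlbbkti, uyywlea, uyywlficdt, uyywlg, uyywligtjj, uyywlivtom, uyywlk, uyywlpmes, uyywlqwzub, uyywlvaz, uyywlvqg, uyywlwfu, uyywlxnjit
Count: 14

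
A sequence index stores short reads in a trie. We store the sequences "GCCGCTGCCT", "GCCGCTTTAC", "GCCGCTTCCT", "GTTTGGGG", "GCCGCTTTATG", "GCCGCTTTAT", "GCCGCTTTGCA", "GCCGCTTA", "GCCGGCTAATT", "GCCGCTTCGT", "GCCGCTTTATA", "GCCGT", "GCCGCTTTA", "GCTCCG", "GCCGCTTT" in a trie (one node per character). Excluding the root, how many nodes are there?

45

Trace insertions, counting only characters that open a new branch:
  "GCCGCTGCCT" → 10 new (G, C, C, G, C, T, G, C, C, T)
  "GCCGCTTTAC" → prefix "GCCGCT" already present; 4 new (T, T, A, C)
  "GCCGCTTCCT" → prefix "GCCGCTT" already present; 3 new (C, C, T)
  "GTTTGGGG" → prefix "G" already present; 7 new (T, T, T, G, G, G, G)
  "GCCGCTTTATG" → prefix "GCCGCTTTA" already present; 2 new (T, G)
  "GCCGCTTTAT" → prefix "GCCGCTTTAT" already present; 0 new (none)
  "GCCGCTTTGCA" → prefix "GCCGCTTT" already present; 3 new (G, C, A)
  "GCCGCTTA" → prefix "GCCGCTT" already present; 1 new (A)
  "GCCGGCTAATT" → prefix "GCCG" already present; 7 new (G, C, T, A, A, T, T)
  "GCCGCTTCGT" → prefix "GCCGCTTC" already present; 2 new (G, T)
  "GCCGCTTTATA" → prefix "GCCGCTTTAT" already present; 1 new (A)
  "GCCGT" → prefix "GCCG" already present; 1 new (T)
  "GCCGCTTTA" → prefix "GCCGCTTTA" already present; 0 new (none)
  "GCTCCG" → prefix "GC" already present; 4 new (T, C, C, G)
  "GCCGCTTT" → prefix "GCCGCTTT" already present; 0 new (none)
Total nodes = 10 + 4 + 3 + 7 + 2 + 0 + 3 + 1 + 7 + 2 + 1 + 1 + 0 + 4 + 0 = 45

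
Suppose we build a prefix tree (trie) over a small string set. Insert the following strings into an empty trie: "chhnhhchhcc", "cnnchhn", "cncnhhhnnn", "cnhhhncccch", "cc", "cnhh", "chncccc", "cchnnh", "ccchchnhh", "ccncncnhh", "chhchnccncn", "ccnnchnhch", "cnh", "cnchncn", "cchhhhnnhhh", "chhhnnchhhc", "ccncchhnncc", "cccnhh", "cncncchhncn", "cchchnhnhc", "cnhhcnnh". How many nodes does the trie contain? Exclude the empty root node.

121

Insert word by word; a character creates a node only if that edge doesn't already exist:
  "chhnhhchhcc" → 11 new (c, h, h, n, h, h, c, h, h, c, c)
  "cnnchhn" → prefix "c" already present; 6 new (n, n, c, h, h, n)
  "cncnhhhnnn" → prefix "cn" already present; 8 new (c, n, h, h, h, n, n, n)
  "cnhhhncccch" → prefix "cn" already present; 9 new (h, h, h, n, c, c, c, c, h)
  "cc" → prefix "c" already present; 1 new (c)
  "cnhh" → prefix "cnhh" already present; 0 new (none)
  "chncccc" → prefix "ch" already present; 5 new (n, c, c, c, c)
  "cchnnh" → prefix "cc" already present; 4 new (h, n, n, h)
  "ccchchnhh" → prefix "cc" already present; 7 new (c, h, c, h, n, h, h)
  "ccncncnhh" → prefix "cc" already present; 7 new (n, c, n, c, n, h, h)
  "chhchnccncn" → prefix "chh" already present; 8 new (c, h, n, c, c, n, c, n)
  "ccnnchnhch" → prefix "ccn" already present; 7 new (n, c, h, n, h, c, h)
  "cnh" → prefix "cnh" already present; 0 new (none)
  "cnchncn" → prefix "cnc" already present; 4 new (h, n, c, n)
  "cchhhhnnhhh" → prefix "cch" already present; 8 new (h, h, h, n, n, h, h, h)
  "chhhnnchhhc" → prefix "chh" already present; 8 new (h, n, n, c, h, h, h, c)
  "ccncchhnncc" → prefix "ccnc" already present; 7 new (c, h, h, n, n, c, c)
  "cccnhh" → prefix "ccc" already present; 3 new (n, h, h)
  "cncncchhncn" → prefix "cncn" already present; 7 new (c, c, h, h, n, c, n)
  "cchchnhnhc" → prefix "cch" already present; 7 new (c, h, n, h, n, h, c)
  "cnhhcnnh" → prefix "cnhh" already present; 4 new (c, n, n, h)
Total nodes = 11 + 6 + 8 + 9 + 1 + 0 + 5 + 4 + 7 + 7 + 8 + 7 + 0 + 4 + 8 + 8 + 7 + 3 + 7 + 7 + 4 = 121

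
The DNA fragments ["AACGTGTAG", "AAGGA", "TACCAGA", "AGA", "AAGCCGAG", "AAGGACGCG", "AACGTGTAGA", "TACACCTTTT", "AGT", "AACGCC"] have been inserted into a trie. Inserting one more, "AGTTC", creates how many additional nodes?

2

Walking "AGTTC" from the root, the first 3 characters ("AGT") follow existing edges; "T" is the first miss.
Each of the 2 remaining characters creates one node.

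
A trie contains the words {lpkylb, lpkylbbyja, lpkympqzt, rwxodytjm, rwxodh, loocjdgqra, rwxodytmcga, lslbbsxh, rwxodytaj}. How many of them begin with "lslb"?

1

Traverse to the node for "lslb", then collect every word in that subtree.
Matches: "lslbbsxh"
Count: 1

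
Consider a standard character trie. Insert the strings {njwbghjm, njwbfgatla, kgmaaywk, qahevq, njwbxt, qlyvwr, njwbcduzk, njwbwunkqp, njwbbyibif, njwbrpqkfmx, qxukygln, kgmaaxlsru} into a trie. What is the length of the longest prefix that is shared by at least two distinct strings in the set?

5

Look for the deepest trie node that still has at least two words in its subtree.
"kgmaaxlsru" and "kgmaaywk" agree on "kgmaa" (5 characters) before diverging; nothing deeper is shared.
Longest shared-prefix length: 5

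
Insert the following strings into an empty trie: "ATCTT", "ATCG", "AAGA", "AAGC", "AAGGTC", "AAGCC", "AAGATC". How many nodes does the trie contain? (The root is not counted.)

16

Trie structure (* marks end of a word):
(root)
└─ A
   ├─ A
   │  └─ G
   │     ├─ A *
   │     │  └─ T
   │     │     └─ C *
   │     ├─ C *
   │     │  └─ C *
   │     └─ G
   │        └─ T
   │           └─ C *
   └─ T
      └─ C
         ├─ G *
         └─ T
            └─ T *
Counting every labelled node above: 16.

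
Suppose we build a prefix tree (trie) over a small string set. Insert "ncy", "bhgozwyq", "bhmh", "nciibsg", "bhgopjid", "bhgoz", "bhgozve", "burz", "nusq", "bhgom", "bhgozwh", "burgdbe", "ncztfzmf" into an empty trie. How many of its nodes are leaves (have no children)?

A leaf is a node with no children — equivalently, the end of a word that is not a proper prefix of any other stored word.
Those words: "bhgom", "bhgopjid", "bhgozve", "bhgozwh", "bhgozwyq", "bhmh", "burgdbe", "burz", "nciibsg", "ncy", "ncztfzmf", "nusq"
Leaf count: 12

12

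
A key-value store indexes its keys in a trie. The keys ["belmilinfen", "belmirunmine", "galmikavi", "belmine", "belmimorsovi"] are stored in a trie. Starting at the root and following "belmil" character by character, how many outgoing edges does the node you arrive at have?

1

Follow the path "belmil" to its node, then look at its outgoing edges.
Characters that immediately follow "belmil" among the stored strings: {i}.
That node has 1 child edge.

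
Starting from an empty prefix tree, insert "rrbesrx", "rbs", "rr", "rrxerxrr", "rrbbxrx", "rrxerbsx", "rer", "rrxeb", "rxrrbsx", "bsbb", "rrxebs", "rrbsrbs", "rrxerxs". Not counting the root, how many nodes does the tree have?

41

For each word, the new-node count is its length minus the longest prefix already in the trie:
  "rrbesrx" → 7 new (r, r, b, e, s, r, x)
  "rbs" → prefix "r" already present; 2 new (b, s)
  "rr" → prefix "rr" already present; 0 new (none)
  "rrxerxrr" → prefix "rr" already present; 6 new (x, e, r, x, r, r)
  "rrbbxrx" → prefix "rrb" already present; 4 new (b, x, r, x)
  "rrxerbsx" → prefix "rrxer" already present; 3 new (b, s, x)
  "rer" → prefix "r" already present; 2 new (e, r)
  "rrxeb" → prefix "rrxe" already present; 1 new (b)
  "rxrrbsx" → prefix "r" already present; 6 new (x, r, r, b, s, x)
  "bsbb" → 4 new (b, s, b, b)
  "rrxebs" → prefix "rrxeb" already present; 1 new (s)
  "rrbsrbs" → prefix "rrb" already present; 4 new (s, r, b, s)
  "rrxerxs" → prefix "rrxerx" already present; 1 new (s)
Total nodes = 7 + 2 + 0 + 6 + 4 + 3 + 2 + 1 + 6 + 4 + 1 + 4 + 1 = 41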